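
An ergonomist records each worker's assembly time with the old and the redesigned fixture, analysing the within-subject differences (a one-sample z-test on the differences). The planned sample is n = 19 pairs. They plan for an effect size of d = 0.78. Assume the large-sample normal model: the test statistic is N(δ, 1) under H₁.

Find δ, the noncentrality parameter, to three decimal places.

δ ≈ 3.400

The noncentrality parameter scales effect size by the design's sample-size factor: δ = d·√n = 0.78 × √19 = 3.3999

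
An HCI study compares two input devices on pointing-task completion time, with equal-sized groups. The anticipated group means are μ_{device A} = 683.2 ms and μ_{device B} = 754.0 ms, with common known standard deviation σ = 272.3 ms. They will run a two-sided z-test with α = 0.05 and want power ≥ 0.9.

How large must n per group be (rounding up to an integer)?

n = 311 per group

Standardized effect: d = |μ_{device A} − μ_{device B}| / σ = |683.2 − 754.0| / 272.3 = 0.2600
Set Φ(δ − 1.960) = 0.9; then δ − 1.960 = Φ⁻¹(0.9) = 1.282, giving δ = 3.242.
(For δ > 0 the lower-tail rejection region contributes negligibly to power, so the one-term inversion is standard.)
δ = d·√(n/2) ⇒ n = 2(δ/d)² = 2 × (3.242 / 0.2600)² = 310.85.
Round up to the next whole unit.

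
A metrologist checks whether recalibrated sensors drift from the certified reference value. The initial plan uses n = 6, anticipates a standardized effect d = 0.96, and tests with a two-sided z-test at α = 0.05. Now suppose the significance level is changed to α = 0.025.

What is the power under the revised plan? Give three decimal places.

Power ≈ 0.544

δ = d·√n = 0.96 × √6 = 2.3515 (unchanged). New critical value: z_{0.0125} = 2.241.
Revised power = Φ(δ − 2.241) + Φ(−δ − 2.241) = Φ(0.110) + Φ(-4.593) = 0.5438 + 0.0000 = 0.5438.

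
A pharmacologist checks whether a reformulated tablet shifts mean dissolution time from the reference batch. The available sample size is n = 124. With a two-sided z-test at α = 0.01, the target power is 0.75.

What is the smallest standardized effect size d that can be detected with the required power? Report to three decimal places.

d ≈ 0.292

Required noncentrality: δ = z_{0.005} + z_{0.25} = 2.576 + 0.674 = 3.250.
(The second rejection-region term Φ(−δ − z_{α/2}) is negligible and dropped.)
δ = d·√n ⇒ d = δ/√n = 3.250/√124 = 0.2919.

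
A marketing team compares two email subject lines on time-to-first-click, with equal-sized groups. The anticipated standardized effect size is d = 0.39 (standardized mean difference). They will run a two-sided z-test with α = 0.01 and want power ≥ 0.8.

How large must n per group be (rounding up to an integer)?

n = 154 per group

Set Φ(δ − 2.576) = 0.8; then δ − 2.576 = Φ⁻¹(0.8) = 0.842, giving δ = 3.417.
(Ignoring the negligible lower-tail rejection probability gives the usual closed-form inversion.)
δ = d·√(n/2) ⇒ n = 2(δ/d)² = 2 × (3.417 / 0.39)² = 153.57.
Round up to the next whole unit.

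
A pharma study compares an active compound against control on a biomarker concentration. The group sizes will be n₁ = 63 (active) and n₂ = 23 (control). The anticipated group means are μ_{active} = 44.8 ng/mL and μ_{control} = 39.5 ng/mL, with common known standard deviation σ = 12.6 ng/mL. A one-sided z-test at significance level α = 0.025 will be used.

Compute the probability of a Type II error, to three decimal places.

β ≈ 0.592

Standardized effect: d = |μ_{active} − μ_{control}| / σ = |44.8 − 39.5| / 12.6 = 0.4206
Noncentrality parameter: δ = d / √(1/n₁ + 1/n₂) = 0.4206 / √(1/63 + 1/23) = 1.7266
Critical value for a one-sided test at α = 0.025: z_α = 1.960.
Power = P(Z > 1.960 − δ) = Φ(-0.233) = 0.4077.
Type II error: β = 1 − power = 1 − 0.4077 = 0.5923.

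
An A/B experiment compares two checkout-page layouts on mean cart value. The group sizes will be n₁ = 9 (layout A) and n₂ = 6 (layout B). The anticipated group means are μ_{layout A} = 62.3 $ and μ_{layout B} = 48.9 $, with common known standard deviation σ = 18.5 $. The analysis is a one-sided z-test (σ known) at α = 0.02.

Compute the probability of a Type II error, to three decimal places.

β ≈ 0.752

Standardized effect: d = |μ_{layout A} − μ_{layout B}| / σ = |62.3 − 48.9| / 18.5 = 0.7243
Noncentrality parameter: δ = d / √(1/n₁ + 1/n₂) = 0.7243 / √(1/9 + 1/6) = 1.3743
Critical value for a one-sided test at α = 0.02: z_α = 2.054.
Power = P(Z > 2.054 − δ) = Φ(-0.679) = 0.2484.
Type II error: β = 1 − power = 1 − 0.2484 = 0.7516.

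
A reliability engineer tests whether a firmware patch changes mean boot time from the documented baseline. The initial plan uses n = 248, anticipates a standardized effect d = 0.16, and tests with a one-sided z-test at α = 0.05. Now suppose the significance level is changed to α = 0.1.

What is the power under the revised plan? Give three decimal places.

Power ≈ 0.892

δ = d·√n = 0.16 × √248 = 2.5197 (unchanged). New critical value: z_{0.1} = 1.282.
Revised power = Φ(δ − 1.282) = Φ(1.238) = 0.8922.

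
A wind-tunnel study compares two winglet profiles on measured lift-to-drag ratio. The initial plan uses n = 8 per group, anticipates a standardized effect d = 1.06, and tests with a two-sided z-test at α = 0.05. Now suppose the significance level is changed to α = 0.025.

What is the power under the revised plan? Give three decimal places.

δ = d·√(n/2) = 1.06 × √(8/2) = 2.1200 (unchanged). New critical value: z_{0.0125} = 2.241.
Revised power = Φ(δ − 2.241) + Φ(−δ − 2.241) = Φ(-0.121) + Φ(-4.361) = 0.4517 + 0.0000 = 0.4517.

Power ≈ 0.452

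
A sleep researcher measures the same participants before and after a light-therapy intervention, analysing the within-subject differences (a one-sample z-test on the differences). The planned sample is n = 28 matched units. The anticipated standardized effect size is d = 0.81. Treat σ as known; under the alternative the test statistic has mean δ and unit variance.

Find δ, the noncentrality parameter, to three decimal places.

δ = d·√n = 0.81 × √28 = 4.2861

δ ≈ 4.286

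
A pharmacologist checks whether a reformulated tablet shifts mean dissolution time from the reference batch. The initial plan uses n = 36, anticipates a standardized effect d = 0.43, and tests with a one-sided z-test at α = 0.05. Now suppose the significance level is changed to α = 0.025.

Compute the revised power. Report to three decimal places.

Power ≈ 0.732

δ = d·√n = 0.43 × √36 = 2.5800 (unchanged). New critical value: z_{0.025} = 1.960.
Revised power = P(Z > 1.960 − δ) = Φ(0.620) = 0.7324.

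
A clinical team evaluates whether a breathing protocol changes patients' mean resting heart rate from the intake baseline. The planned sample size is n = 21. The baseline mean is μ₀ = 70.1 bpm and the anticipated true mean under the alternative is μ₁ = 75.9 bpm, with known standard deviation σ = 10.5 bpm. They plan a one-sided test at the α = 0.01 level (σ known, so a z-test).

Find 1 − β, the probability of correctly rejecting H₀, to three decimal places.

Standardized effect: d = |μ₁ − μ₀| / σ = |75.9 − 70.1| / 10.5 = 0.5524
Noncentrality parameter: δ = d·√n = 0.5524 × √21 = 2.5313
Critical value for a one-sided test at α = 0.01: z_α = 2.326.
Power = P(Z > 2.326 − δ) = Φ(0.205) = 0.5812.

Power ≈ 0.581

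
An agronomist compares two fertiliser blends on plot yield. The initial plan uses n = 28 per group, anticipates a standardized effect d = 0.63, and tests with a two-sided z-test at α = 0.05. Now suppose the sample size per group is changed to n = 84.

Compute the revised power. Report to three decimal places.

With n = 84 per group: δ = d·√(n/2) = 0.63 × √(84/2) = 4.0829. Critical value z_{0.025} = 1.960.
Revised power = Φ(δ − 1.960) + Φ(−δ − 1.960) = Φ(2.123) + Φ(-6.043) = 0.9831 + 0.0000 = 0.9831.

Power ≈ 0.983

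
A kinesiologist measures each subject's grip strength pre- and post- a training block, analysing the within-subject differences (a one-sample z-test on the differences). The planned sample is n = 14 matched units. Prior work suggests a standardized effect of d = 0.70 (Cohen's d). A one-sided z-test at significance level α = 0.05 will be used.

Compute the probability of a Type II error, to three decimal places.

Noncentrality parameter: δ = d·√n = 0.70 × √14 = 2.6192
One-sided α = 0.05 → critical value z_{0.05} = 1.645.
Power = Φ(δ − 1.645) = Φ(0.974) = 0.8350.
Type II error: β = 1 − power = 1 − 0.8350 = 0.1650.

β ≈ 0.165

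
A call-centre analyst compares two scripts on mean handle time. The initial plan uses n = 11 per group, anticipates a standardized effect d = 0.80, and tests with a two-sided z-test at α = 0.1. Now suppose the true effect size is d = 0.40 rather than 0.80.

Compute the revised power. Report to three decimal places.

With d = 0.40: δ = d·√(n/2) = 0.40 × √(11/2) = 0.9381. Critical value z_{0.05} = 1.645.
Revised power = Φ(δ − 1.645) + Φ(−δ − 1.645) = Φ(-0.707) + Φ(-2.583) = 0.2399 + 0.0049 = 0.2448.

Power ≈ 0.245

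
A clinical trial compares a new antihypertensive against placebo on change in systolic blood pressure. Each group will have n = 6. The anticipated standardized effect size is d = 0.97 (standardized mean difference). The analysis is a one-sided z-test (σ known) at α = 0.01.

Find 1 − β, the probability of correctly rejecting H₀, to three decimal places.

Power ≈ 0.259

Noncentrality parameter: δ = d·√(n/2) = 0.97 × √(6/2) = 1.6801
One-sided α = 0.01 → critical value z_{0.01} = 2.326.
Power = Φ(δ − 2.326) = Φ(-0.646) = 0.2591.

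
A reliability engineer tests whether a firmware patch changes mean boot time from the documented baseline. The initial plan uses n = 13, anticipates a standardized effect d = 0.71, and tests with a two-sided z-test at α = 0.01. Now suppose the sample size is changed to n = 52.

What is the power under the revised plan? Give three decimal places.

With n = 52: δ = d·√n = 0.71 × √52 = 5.1199. Critical value z_{0.005} = 2.576.
Revised power = Φ(δ − 2.576) + Φ(−δ − 2.576) = Φ(2.544) + Φ(-7.696) = 0.9945 + 0.0000 = 0.9945.

Power ≈ 0.995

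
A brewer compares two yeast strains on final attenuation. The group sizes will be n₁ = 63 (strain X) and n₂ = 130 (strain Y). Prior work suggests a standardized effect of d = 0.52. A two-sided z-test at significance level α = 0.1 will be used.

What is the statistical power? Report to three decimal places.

Power ≈ 0.959

Noncentrality parameter: δ = d / √(1/n₁ + 1/n₂) = 0.52 / √(1/63 + 1/130) = 3.3874
Critical value for a two-sided test at α = 0.1: z_{α/2} = 1.645.
Power = Φ(δ − 1.645) + Φ(−δ − 1.645) = Φ(1.743) + Φ(-5.032) = 0.9593 + 0.0000 = 0.9593.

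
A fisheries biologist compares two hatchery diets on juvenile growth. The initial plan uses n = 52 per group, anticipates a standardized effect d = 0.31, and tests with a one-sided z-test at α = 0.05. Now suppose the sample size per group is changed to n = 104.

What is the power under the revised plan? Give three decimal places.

With n = 104 per group: δ = d·√(n/2) = 0.31 × √(104/2) = 2.2354. Critical value z_{0.05} = 1.645.
Revised power = P(Z > 1.645 − δ) = Φ(0.591) = 0.7226.

Power ≈ 0.723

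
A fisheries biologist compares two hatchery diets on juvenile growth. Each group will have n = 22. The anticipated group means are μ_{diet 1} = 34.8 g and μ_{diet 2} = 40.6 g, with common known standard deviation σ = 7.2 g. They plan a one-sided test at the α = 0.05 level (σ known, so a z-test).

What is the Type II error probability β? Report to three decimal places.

β ≈ 0.152

Standardized effect: d = |μ_{diet 1} − μ_{diet 2}| / σ = |34.8 − 40.6| / 7.2 = 0.8056
Noncentrality parameter: δ = d·√(n/2) = 0.8056 × √(22/2) = 2.6717
One-sided α = 0.05 → critical value z_{0.05} = 1.645.
Power = P(Z > 1.645 − δ) = Φ(1.027) = 0.8478.
Type II error: β = 1 − power = 1 − 0.8478 = 0.1522.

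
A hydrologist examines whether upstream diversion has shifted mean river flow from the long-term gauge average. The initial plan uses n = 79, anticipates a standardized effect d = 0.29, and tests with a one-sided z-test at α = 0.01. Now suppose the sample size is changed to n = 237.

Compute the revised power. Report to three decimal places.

Power ≈ 0.984

With n = 237: δ = d·√n = 0.29 × √237 = 4.4645. Critical value z_{0.01} = 2.326.
Revised power = Φ(δ − 2.326) = Φ(2.138) = 0.9837.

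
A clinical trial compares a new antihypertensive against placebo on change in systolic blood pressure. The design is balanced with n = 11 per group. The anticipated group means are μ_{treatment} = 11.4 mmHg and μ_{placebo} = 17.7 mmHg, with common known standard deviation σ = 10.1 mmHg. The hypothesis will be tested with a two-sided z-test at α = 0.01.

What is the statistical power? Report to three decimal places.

Power ≈ 0.133

Standardized effect: d = |μ_{treatment} − μ_{placebo}| / σ = |11.4 − 17.7| / 10.1 = 0.6238
Noncentrality parameter: δ = d·√(n/2) = 0.6238 × √(11/2) = 1.4629
Critical value for a two-sided test at α = 0.01: z_{α/2} = 2.576.
Power = Φ(δ − 2.576) + Φ(−δ − 2.576) = Φ(-1.113) + Φ(-4.039) = 0.1329 + 0.0000 = 0.1329.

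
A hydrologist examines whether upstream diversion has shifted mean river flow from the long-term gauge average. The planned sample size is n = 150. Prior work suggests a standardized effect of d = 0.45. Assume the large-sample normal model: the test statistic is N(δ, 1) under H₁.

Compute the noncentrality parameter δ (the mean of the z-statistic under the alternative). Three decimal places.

δ ≈ 5.511

The noncentrality parameter scales effect size by the design's sample-size factor: δ = d·√n = 0.45 × √150 = 5.5114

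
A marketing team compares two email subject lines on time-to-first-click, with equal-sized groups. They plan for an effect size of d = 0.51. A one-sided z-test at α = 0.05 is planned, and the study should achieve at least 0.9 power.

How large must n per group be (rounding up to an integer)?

For power 0.9 need Φ(δ − z_{0.05}) = 0.9, so δ = z_{0.05} + z_{0.10} = 1.645 + 1.282 = 2.926.
δ = d·√(n/2) ⇒ n = 2(δ/d)² = 2 × (2.926 / 0.51)² = 65.85.
Round up to the next whole unit.

n = 66 per group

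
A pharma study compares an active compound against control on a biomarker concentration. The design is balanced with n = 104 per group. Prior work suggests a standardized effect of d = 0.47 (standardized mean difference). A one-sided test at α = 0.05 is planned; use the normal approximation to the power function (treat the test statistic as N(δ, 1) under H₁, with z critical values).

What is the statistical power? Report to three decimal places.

Power ≈ 0.959

Noncentrality parameter: λ = d·√(n/2) = 0.47 × √(104/2) = 3.3892
One-sided α = 0.05 → critical value z_{0.05} = 1.645.
Power = P(Z > 1.645 − λ) = Φ(1.744) = 0.9595.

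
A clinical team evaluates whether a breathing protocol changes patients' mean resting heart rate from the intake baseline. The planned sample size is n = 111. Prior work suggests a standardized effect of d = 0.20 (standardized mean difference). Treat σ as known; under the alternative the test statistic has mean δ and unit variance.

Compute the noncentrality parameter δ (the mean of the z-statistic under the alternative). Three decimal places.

The noncentrality parameter scales effect size by the design's sample-size factor: δ = d·√n = 0.20 × √111 = 2.1071

δ ≈ 2.107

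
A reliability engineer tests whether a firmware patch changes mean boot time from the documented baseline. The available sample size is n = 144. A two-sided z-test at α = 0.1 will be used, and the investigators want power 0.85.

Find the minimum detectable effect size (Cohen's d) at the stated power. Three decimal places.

d ≈ 0.223

Need Φ(δ − 1.645) = 0.85, so δ = 1.645 + 1.036 = 2.681.
(Lower-tail contribution to power is negligible for δ > 0.)
δ = d·√n ⇒ d = δ/√n = 2.681/√144 = 0.2234.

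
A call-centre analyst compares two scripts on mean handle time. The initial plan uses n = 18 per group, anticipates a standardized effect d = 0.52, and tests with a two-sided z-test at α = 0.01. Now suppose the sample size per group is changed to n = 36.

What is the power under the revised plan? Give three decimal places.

With n = 36 per group: δ = d·√(n/2) = 0.52 × √(36/2) = 2.2062. Critical value z_{0.005} = 2.576.
Revised power = Φ(δ − 2.576) + Φ(−δ − 2.576) = Φ(-0.370) + Φ(-4.782) = 0.3558 + 0.0000 = 0.3558.

Power ≈ 0.356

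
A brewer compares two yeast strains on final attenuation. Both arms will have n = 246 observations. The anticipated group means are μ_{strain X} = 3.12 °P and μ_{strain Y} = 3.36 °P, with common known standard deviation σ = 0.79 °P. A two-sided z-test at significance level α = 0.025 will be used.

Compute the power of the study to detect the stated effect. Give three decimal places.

Standardized effect: d = |μ_{strain X} − μ_{strain Y}| / σ = |3.12 − 3.36| / 0.79 = 0.3038
Noncentrality parameter: λ = d·√(n/2) = 0.3038 × √(246/2) = 3.3693
Critical value for a two-sided test at α = 0.025: z_{α/2} = 2.241.
Power = Φ(λ − 2.241) + Φ(−λ − 2.241) = Φ(1.128) + Φ(-5.611) = 0.8703 + 0.0000 = 0.8703.

Power ≈ 0.870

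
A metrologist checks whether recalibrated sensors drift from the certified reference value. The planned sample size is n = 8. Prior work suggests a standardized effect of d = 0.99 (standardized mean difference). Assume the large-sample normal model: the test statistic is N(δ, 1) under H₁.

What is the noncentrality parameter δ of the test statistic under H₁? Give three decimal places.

δ ≈ 2.800

The noncentrality parameter scales effect size by the design's sample-size factor: δ = d·√n = 0.99 × √8 = 2.8001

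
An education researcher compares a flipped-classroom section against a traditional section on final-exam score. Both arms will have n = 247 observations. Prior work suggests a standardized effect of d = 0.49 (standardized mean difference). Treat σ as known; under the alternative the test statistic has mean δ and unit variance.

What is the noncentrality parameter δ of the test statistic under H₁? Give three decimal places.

The noncentrality parameter scales effect size by the design's sample-size factor: δ = d·√(n/2) = 0.49 × √(247/2) = 5.4454

δ ≈ 5.445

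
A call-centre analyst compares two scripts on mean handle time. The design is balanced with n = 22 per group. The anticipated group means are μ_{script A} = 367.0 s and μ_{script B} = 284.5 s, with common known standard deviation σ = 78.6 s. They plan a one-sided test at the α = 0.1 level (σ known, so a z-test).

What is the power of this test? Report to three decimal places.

Power ≈ 0.986

Standardized effect: d = |μ_{script A} − μ_{script B}| / σ = |367.0 − 284.5| / 78.6 = 1.0496
Noncentrality parameter: δ = d·√(n/2) = 1.0496 × √(22/2) = 3.4812
Critical value for a one-sided test at α = 0.1: z_α = 1.282.
Power = P(Z > 1.282 − δ) = Φ(2.200) = 0.9861.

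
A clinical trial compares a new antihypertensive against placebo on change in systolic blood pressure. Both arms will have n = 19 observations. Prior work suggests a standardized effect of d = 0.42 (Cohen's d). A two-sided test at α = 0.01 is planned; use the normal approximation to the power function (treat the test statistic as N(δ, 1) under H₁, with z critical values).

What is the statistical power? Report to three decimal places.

Power ≈ 0.100

Noncentrality parameter: δ = d·√(n/2) = 0.42 × √(19/2) = 1.2945
Critical value for a two-sided test at α = 0.01: z_{α/2} = 2.576.
Power = Φ(δ − 2.576) + Φ(−δ − 2.576) = Φ(-1.281) + Φ(-3.870) = 0.1000 + 0.0001 = 0.1001.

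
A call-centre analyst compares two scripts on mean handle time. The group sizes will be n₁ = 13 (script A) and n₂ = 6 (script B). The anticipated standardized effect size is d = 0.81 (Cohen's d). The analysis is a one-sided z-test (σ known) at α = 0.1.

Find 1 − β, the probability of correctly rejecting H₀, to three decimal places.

Power ≈ 0.640

Noncentrality parameter: δ = d / √(1/n₁ + 1/n₂) = 0.81 / √(1/13 + 1/6) = 1.6412
One-sided α = 0.1 → critical value z_{0.1} = 1.282.
Power = Φ(δ − 1.282) = Φ(0.360) = 0.6404.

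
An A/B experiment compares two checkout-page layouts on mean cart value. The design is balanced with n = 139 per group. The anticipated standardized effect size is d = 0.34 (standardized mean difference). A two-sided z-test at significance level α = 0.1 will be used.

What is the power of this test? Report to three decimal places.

Noncentrality parameter: δ = d·√(n/2) = 0.34 × √(139/2) = 2.8345
Two-sided α = 0.1 → critical value z_{0.05} = 1.645.
Power = Φ(δ − 1.645) + Φ(−δ − 1.645) = Φ(1.190) + Φ(-4.479) = 0.8829 + 0.0000 = 0.8829.

Power ≈ 0.883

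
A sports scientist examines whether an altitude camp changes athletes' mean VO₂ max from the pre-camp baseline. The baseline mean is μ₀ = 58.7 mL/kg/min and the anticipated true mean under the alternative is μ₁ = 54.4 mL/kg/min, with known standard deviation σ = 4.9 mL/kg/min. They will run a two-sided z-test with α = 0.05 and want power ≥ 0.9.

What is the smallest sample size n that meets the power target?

n = 14

Standardized effect: d = |μ₁ − μ₀| / σ = |54.4 − 58.7| / 4.9 = 0.8776
For power 0.9 need Φ(δ − z_{0.025}) = 0.9, so δ = z_{0.025} + z_{0.10} = 1.960 + 1.282 = 3.242.
(The Φ(−δ − z_{α/2}) term is vanishingly small for δ > 0 and is dropped in the standard sample-size formula.)
δ = d·√n ⇒ n = (δ/d)² = (3.242 / 0.8776)² = 13.64.
Round up to the next whole unit.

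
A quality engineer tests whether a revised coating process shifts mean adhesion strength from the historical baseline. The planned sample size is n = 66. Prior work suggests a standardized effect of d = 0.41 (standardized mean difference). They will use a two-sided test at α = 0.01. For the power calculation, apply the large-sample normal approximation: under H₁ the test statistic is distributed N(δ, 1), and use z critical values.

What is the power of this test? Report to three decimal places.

Power ≈ 0.775

Noncentrality parameter: δ = d·√n = 0.41 × √66 = 3.3309
Critical value for a two-sided test at α = 0.01: z_{α/2} = 2.576.
Power = Φ(δ − 2.576) + Φ(−δ − 2.576) = Φ(0.755) + Φ(-5.907) = 0.7749 + 0.0000 = 0.7749.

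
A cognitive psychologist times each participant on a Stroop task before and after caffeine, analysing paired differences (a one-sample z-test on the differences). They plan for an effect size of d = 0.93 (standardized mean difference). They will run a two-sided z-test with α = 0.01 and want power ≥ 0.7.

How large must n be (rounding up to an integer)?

n = 12

Set Φ(δ − 2.576) = 0.7; then δ − 2.576 = Φ⁻¹(0.7) = 0.524, giving δ = 3.100.
(Ignoring the negligible lower-tail rejection probability gives the usual closed-form inversion.)
δ = d·√n ⇒ n = (δ/d)² = (3.100 / 0.93)² = 11.11.
Round up to the next whole unit.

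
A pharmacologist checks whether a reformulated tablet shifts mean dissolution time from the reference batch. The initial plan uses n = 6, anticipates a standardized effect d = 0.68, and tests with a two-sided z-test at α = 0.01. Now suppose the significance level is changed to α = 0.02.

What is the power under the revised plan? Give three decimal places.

δ = d·√n = 0.68 × √6 = 1.6657 (unchanged). New critical value: z_{0.01} = 2.326.
Revised power = Φ(δ − 2.326) + Φ(−δ − 2.326) = Φ(-0.661) + Φ(-3.992) = 0.2544 + 0.0000 = 0.2544.

Power ≈ 0.254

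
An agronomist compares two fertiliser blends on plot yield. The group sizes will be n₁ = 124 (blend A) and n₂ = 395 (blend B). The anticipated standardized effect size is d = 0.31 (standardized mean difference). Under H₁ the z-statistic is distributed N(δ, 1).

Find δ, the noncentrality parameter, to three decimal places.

δ ≈ 3.012

The noncentrality parameter scales effect size by the design's sample-size factor: δ = d / √(1/n₁ + 1/n₂) = 0.31 / √(1/124 + 1/395) = 3.0115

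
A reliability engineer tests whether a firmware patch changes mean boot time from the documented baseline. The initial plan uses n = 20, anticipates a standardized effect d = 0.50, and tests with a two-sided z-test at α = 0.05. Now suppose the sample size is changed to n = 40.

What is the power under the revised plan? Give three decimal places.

Power ≈ 0.885

With n = 40: δ = d·√n = 0.50 × √40 = 3.1623. Critical value z_{0.025} = 1.960.
Revised power = Φ(δ − 1.960) + Φ(−δ − 1.960) = Φ(1.202) + Φ(-5.122) = 0.8854 + 0.0000 = 0.8854.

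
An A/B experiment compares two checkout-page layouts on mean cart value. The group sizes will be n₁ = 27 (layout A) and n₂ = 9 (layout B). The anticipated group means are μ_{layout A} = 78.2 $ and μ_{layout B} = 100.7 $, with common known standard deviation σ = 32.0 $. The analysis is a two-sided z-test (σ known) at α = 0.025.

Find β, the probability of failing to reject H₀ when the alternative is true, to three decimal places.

Standardized effect: d = |μ_{layout A} − μ_{layout B}| / σ = |78.2 − 100.7| / 32.0 = 0.7031
Noncentrality parameter: δ = d / √(1/n₁ + 1/n₂) = 0.7031 / √(1/27 + 1/9) = 1.8268
Critical value for a two-sided test at α = 0.025: z_{α/2} = 2.241.
Power = Φ(δ − 2.241) + Φ(−δ − 2.241) = Φ(-0.415) + Φ(-4.068) = 0.3392 + 0.0000 = 0.3392.
Type II error: β = 1 − power = 1 − 0.3392 = 0.6608.

β ≈ 0.661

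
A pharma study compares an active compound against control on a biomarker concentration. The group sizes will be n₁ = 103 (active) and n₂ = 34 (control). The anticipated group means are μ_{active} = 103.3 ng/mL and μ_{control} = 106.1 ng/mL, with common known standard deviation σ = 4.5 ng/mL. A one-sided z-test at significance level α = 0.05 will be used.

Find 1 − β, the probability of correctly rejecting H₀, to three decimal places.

Standardized effect: d = |μ_{active} − μ_{control}| / σ = |103.3 − 106.1| / 4.5 = 0.6222
Noncentrality parameter: δ = d / √(1/n₁ + 1/n₂) = 0.6222 / √(1/103 + 1/34) = 3.1459
Critical value for a one-sided test at α = 0.05: z_α = 1.645.
Power = P(Z > 1.645 − δ) = Φ(1.501) = 0.9333.

Power ≈ 0.933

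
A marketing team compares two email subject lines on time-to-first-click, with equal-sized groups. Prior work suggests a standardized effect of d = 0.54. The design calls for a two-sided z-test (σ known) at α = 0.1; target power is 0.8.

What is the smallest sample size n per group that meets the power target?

For power 0.8 need Φ(δ − z_{0.05}) = 0.8, so δ = z_{0.05} + z_{0.20} = 1.645 + 0.842 = 2.486.
(For δ > 0 the lower-tail rejection region contributes negligibly to power, so the one-term inversion is standard.)
δ = d·√(n/2) ⇒ n = 2(δ/d)² = 2 × (2.486 / 0.54)² = 42.40.
Rounding up, n = 43 per group.

n = 43 per group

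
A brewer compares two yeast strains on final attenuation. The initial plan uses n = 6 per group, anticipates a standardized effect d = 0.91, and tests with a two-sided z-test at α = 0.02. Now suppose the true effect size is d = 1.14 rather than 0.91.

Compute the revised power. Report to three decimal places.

Power ≈ 0.362

With d = 1.14: δ = d·√(n/2) = 1.14 × √(6/2) = 1.9745. Critical value z_{0.01} = 2.326.
Revised power = Φ(δ − 2.326) + Φ(−δ − 2.326) = Φ(-0.352) + Φ(-4.301) = 0.3625 + 0.0000 = 0.3625.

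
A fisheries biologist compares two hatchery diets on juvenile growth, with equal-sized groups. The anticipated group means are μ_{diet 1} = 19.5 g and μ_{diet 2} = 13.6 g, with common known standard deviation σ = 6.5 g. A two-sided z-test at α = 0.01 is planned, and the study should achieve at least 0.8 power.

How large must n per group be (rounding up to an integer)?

n = 29 per group

Standardized effect: d = |μ_{diet 1} − μ_{diet 2}| / σ = |19.5 − 13.6| / 6.5 = 0.9077
For power 0.8 need Φ(δ − z_{0.005}) = 0.8, so δ = z_{0.005} + z_{0.20} = 2.576 + 0.842 = 3.417.
(The Φ(−δ − z_{α/2}) term is vanishingly small for δ > 0 and is dropped in the standard sample-size formula.)
δ = d·√(n/2) ⇒ n = 2(δ/d)² = 2 × (3.417 / 0.9077)² = 28.35.
Round up to the next whole unit.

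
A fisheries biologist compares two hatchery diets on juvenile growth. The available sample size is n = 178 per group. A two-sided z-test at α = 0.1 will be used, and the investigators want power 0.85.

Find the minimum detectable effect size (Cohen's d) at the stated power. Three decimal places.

Need Φ(δ − 1.645) = 0.85, so δ = 1.645 + 1.036 = 2.681.
(The second rejection-region term Φ(−δ − z_{α/2}) is negligible and dropped.)
δ = d·√(n/2) ⇒ d = δ/√(n/2) = 2.681/√(178/2) = 0.2842.

d ≈ 0.284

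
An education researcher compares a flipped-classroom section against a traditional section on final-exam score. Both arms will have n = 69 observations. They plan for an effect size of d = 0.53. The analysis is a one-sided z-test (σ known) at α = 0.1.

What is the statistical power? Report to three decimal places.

Noncentrality parameter: λ = d·√(n/2) = 0.53 × √(69/2) = 3.1130
One-sided α = 0.1 → critical value z_{0.1} = 1.282.
Power = P(Z > 1.282 − λ) = Φ(1.831) = 0.9665.

Power ≈ 0.966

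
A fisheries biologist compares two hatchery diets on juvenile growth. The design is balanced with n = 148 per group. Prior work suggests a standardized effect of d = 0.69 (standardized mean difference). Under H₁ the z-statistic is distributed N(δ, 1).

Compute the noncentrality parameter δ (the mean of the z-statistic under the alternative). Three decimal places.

The noncentrality parameter scales effect size by the design's sample-size factor: δ = d·√(n/2) = 0.69 × √(148/2) = 5.9356

δ ≈ 5.936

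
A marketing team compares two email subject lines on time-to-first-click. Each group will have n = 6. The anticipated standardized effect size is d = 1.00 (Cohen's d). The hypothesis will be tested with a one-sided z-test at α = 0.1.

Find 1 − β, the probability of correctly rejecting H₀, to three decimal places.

Power ≈ 0.674

Noncentrality parameter: δ = d·√(n/2) = 1.00 × √(6/2) = 1.7321
Critical value for a one-sided test at α = 0.1: z_α = 1.282.
Power = P(Z > 1.282 − δ) = Φ(0.450) = 0.6738.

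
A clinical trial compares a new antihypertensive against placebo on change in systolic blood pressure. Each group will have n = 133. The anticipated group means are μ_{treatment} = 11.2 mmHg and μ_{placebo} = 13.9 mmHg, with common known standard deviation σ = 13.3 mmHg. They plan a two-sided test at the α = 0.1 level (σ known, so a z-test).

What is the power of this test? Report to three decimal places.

Power ≈ 0.505

Standardized effect: d = |μ_{treatment} − μ_{placebo}| / σ = |11.2 − 13.9| / 13.3 = 0.2030
Noncentrality parameter: δ = d·√(n/2) = 0.2030 × √(133/2) = 1.6555
Two-sided α = 0.1 → critical value z_{0.05} = 1.645.
Power = Φ(δ − 1.645) + Φ(−δ − 1.645) = Φ(0.011) + Φ(-3.300) = 0.5042 + 0.0005 = 0.5047.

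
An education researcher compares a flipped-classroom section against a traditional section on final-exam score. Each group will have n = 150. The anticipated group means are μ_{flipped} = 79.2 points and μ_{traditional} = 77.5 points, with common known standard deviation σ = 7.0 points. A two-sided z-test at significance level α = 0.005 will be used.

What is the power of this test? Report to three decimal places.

Standardized effect: d = |μ_{flipped} − μ_{traditional}| / σ = |79.2 − 77.5| / 7.0 = 0.2429
Noncentrality parameter: δ = d·√(n/2) = 0.2429 × √(150/2) = 2.1032
Two-sided α = 0.005 → critical value z_{0.0025} = 2.807.
Power = Φ(δ − 2.807) + Φ(−δ − 2.807) = Φ(-0.704) + Φ(-4.910) = 0.2408 + 0.0000 = 0.2408.

Power ≈ 0.241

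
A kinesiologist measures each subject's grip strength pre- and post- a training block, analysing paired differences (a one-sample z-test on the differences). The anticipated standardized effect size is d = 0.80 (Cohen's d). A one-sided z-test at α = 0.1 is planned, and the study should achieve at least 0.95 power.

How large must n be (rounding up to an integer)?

Set Φ(δ − 1.282) = 0.95; then δ − 1.282 = Φ⁻¹(0.95) = 1.645, giving δ = 2.926.
δ = d·√n ⇒ n = (δ/d)² = (2.926 / 0.80)² = 13.38.
Rounding up, n = 14.

n = 14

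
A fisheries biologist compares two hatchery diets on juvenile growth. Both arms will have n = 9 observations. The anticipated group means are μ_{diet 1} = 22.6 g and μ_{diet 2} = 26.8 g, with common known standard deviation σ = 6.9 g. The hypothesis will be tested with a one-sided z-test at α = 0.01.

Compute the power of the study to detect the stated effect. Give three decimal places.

Power ≈ 0.150

Standardized effect: d = |μ_{diet 1} − μ_{diet 2}| / σ = |22.6 − 26.8| / 6.9 = 0.6087
Noncentrality parameter: δ = d·√(n/2) = 0.6087 × √(9/2) = 1.2912
Critical value for a one-sided test at α = 0.01: z_α = 2.326.
Power = P(Z > 2.326 − δ) = Φ(-1.035) = 0.1503.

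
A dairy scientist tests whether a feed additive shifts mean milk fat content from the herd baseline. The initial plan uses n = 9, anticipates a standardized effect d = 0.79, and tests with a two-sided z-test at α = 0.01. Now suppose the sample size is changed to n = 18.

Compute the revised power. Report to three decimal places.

With n = 18: δ = d·√n = 0.79 × √18 = 3.3517. Critical value z_{0.005} = 2.576.
Revised power = Φ(δ − 2.576) + Φ(−δ − 2.576) = Φ(0.776) + Φ(-5.928) = 0.7811 + 0.0000 = 0.7811.

Power ≈ 0.781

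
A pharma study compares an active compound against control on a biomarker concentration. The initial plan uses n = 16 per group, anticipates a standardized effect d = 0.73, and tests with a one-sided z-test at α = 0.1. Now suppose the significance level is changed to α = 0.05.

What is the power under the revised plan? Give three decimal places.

Power ≈ 0.663

δ = d·√(n/2) = 0.73 × √(16/2) = 2.0648 (unchanged). New critical value: z_{0.05} = 1.645.
Revised power = P(Z > 1.645 − δ) = Φ(0.420) = 0.6627.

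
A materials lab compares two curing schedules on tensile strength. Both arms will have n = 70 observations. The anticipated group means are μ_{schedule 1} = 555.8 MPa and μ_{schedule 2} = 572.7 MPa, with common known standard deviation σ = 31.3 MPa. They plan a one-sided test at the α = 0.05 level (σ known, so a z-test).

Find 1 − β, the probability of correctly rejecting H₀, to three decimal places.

Standardized effect: d = |μ_{schedule 1} − μ_{schedule 2}| / σ = |555.8 − 572.7| / 31.3 = 0.5399
Noncentrality parameter: δ = d·√(n/2) = 0.5399 × √(70/2) = 3.1943
Critical value for a one-sided test at α = 0.05: z_α = 1.645.
Power = Φ(δ − 1.645) = Φ(1.549) = 0.9394.

Power ≈ 0.939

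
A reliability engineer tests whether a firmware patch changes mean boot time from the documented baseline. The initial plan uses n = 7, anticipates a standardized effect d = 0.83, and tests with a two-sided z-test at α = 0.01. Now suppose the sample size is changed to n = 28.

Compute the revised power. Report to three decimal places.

With n = 28: δ = d·√n = 0.83 × √28 = 4.3919. Critical value z_{0.005} = 2.576.
Revised power = Φ(δ − 2.576) + Φ(−δ − 2.576) = Φ(1.816) + Φ(-6.968) = 0.9653 + 0.0000 = 0.9653.

Power ≈ 0.965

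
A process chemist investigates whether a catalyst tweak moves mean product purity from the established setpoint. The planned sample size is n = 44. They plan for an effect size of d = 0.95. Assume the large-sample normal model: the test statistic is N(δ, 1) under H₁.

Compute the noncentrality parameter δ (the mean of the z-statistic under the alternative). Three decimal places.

δ ≈ 6.302

δ = d·√n = 0.95 × √44 = 6.3016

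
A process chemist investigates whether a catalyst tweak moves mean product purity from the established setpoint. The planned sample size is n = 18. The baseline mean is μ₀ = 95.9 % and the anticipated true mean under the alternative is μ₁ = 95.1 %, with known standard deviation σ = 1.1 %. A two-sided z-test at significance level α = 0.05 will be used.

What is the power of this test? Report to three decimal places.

Standardized effect: d = |μ₁ − μ₀| / σ = |95.1 − 95.9| / 1.1 = 0.7273
Noncentrality parameter: δ = d·√n = 0.7273 × √18 = 3.0856
Two-sided α = 0.05 → critical value z_{0.025} = 1.960.
Power = Φ(δ − 1.960) + Φ(−δ − 1.960) = Φ(1.126) + Φ(-5.046) = 0.8698 + 0.0000 = 0.8698.

Power ≈ 0.870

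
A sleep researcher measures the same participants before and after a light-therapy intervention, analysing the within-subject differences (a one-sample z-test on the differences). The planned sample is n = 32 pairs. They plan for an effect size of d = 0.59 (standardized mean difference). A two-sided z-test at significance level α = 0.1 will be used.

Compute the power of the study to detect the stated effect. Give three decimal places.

Power ≈ 0.955

Noncentrality parameter: λ = d·√n = 0.59 × √32 = 3.3375
Critical value for a two-sided test at α = 0.1: z_{α/2} = 1.645.
Power = Φ(λ − 1.645) + Φ(−λ − 1.645) = Φ(1.693) + Φ(-4.982) = 0.9547 + 0.0000 = 0.9547.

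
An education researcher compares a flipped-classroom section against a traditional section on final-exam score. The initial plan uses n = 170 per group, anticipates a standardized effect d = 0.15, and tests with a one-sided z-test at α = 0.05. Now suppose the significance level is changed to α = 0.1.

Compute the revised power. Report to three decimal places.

δ = d·√(n/2) = 0.15 × √(170/2) = 1.3829 (unchanged). New critical value: z_{0.1} = 1.282.
Revised power = P(Z > 1.282 − δ) = Φ(0.101) = 0.5404.

Power ≈ 0.540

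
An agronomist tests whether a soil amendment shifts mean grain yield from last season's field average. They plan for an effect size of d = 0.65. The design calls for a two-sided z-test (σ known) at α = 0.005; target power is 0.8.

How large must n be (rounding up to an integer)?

n = 32

Set Φ(δ − 2.807) = 0.8; then δ − 2.807 = Φ⁻¹(0.8) = 0.842, giving δ = 3.649.
(Ignoring the negligible lower-tail rejection probability gives the usual closed-form inversion.)
δ = d·√n ⇒ n = (δ/d)² = (3.649 / 0.65)² = 31.51.
Round up to the next whole unit.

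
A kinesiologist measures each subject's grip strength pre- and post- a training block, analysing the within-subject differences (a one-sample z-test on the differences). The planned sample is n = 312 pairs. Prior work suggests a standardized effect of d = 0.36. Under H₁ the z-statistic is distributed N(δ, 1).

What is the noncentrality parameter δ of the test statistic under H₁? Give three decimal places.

δ ≈ 6.359

The noncentrality parameter scales effect size by the design's sample-size factor: δ = d·√n = 0.36 × √312 = 6.3589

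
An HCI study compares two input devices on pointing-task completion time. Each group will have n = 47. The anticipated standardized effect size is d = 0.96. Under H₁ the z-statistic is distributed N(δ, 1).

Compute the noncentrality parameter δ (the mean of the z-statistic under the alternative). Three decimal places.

δ ≈ 4.654

The noncentrality parameter scales effect size by the design's sample-size factor: δ = d·√(n/2) = 0.96 × √(47/2) = 4.6538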